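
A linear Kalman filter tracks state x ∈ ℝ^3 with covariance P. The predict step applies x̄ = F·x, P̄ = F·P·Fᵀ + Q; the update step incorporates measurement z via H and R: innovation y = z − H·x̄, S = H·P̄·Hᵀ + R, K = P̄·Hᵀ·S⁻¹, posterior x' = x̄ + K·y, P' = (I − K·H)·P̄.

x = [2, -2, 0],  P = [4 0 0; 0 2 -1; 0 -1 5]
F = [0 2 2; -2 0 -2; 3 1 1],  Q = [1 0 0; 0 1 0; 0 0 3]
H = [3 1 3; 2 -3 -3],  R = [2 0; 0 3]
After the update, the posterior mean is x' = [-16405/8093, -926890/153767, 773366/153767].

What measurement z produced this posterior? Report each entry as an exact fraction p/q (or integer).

x̄ = F·x = [-4, -4, 4]
P̄ = F·P·Fᵀ + Q = [21 -16 10; -16 37 -32; 10 -32 44]
S = H·P̄·Hᵀ + R = [516 85; 85 312]
K = P̄·Hᵀ·S⁻¹ = [996/8093 1285/8093; -29389/153767 -15157/153767; 41920/153767 -19306/153767]
x' − x̄ = [15967/8093, -311822/153767, 158298/153767] = K·y
y = (KᵀK)⁻¹·Kᵀ·(x' − x̄) = [7, 7]
z = y + H·x̄ = [7, 7] + [-4, -8] = [3, -1]

z = [3, -1]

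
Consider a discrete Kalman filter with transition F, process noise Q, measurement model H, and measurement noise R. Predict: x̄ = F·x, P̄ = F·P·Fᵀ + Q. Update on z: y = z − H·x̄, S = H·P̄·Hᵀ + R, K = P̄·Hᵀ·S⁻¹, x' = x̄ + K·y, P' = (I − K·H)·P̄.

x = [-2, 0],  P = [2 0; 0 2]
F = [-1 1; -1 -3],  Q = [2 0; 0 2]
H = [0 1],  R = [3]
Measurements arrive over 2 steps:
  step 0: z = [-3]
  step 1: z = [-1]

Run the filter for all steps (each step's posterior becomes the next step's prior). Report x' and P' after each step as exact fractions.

step 0: x̄ = F·x = [2, 2]
step 0: P̄ = F·P·Fᵀ + Q = [6 -4; -4 22]
step 0: y = z − H·x̄ = [-5]
step 0: S = H·P̄·Hᵀ + R = [25]
step 0: K = P̄·Hᵀ·S⁻¹ = [-4/25; 22/25]
step 0: x' = x̄ + K·y = [14/5, -12/5]
step 0: P' = (I − K·H)·P̄ = [134/25 -12/25; -12/25 66/25]
step 1: x̄ = F·x = [-26/5, 22/5]
step 1: P̄ = F·P·Fᵀ + Q = [274/25 -88/25; -88/25 706/25]
step 1: y = z − H·x̄ = [-27/5]
step 1: S = H·P̄·Hᵀ + R = [781/25]
step 1: K = P̄·Hᵀ·S⁻¹ = [-8/71; 706/781]
step 1: x' = x̄ + K·y = [-326/71, -376/781]
step 1: P' = (I − K·H)·P̄ = [750/71 -24/71; -24/71 2118/781]

step 0: x' = [14/5, -12/5], P' = [134/25 -12/25; -12/25 66/25]
step 1: x' = [-326/71, -376/781], P' = [750/71 -24/71; -24/71 2118/781]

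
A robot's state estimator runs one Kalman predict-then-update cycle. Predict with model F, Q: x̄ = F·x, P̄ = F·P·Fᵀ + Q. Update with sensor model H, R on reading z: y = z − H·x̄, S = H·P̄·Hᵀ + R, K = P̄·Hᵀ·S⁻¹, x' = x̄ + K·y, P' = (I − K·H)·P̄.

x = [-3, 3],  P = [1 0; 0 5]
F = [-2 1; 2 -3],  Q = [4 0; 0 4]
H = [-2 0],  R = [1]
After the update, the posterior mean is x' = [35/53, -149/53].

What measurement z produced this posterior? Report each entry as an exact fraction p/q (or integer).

x̄ = F·x = [9, -15]
P̄ = F·P·Fᵀ + Q = [13 -19; -19 53]
S = H·P̄·Hᵀ + R = [53]
K = P̄·Hᵀ·S⁻¹ = [-26/53; 38/53]
x' − x̄ = [-442/53, 646/53] = K·y
y = (KᵀK)⁻¹·Kᵀ·(x' − x̄) = [17]
z = y + H·x̄ = [17] + [-18] = [-1]

z = [-1]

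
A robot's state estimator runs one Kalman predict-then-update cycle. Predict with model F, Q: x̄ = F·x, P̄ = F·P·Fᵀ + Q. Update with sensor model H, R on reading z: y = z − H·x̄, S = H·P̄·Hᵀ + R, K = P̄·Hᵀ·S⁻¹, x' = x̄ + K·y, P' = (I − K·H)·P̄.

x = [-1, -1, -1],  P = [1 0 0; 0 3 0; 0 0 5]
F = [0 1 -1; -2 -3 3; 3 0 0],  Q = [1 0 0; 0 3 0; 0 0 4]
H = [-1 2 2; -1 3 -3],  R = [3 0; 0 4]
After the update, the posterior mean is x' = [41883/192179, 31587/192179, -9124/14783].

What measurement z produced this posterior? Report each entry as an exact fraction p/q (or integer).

z = [-1, 2]

x̄ = F·x = [0, 2, -3]
P̄ = F·P·Fᵀ + Q = [9 -24 0; -24 79 -6; 0 -6 13]
S = H·P̄·Hᵀ + R = [428 525; 525 1093]
K = P̄·Hᵀ·S⁻¹ = [-19776/192179 -4743/192179; 39335/192179 30162/192179; 3479/14783 -2442/14783]
x' − x̄ = [41883/192179, -352771/192179, 35225/14783] = K·y
y = (KᵀK)⁻¹·Kᵀ·(x' − x̄) = [1, -13]
z = y + H·x̄ = [1, -13] + [-2, 15] = [-1, 2]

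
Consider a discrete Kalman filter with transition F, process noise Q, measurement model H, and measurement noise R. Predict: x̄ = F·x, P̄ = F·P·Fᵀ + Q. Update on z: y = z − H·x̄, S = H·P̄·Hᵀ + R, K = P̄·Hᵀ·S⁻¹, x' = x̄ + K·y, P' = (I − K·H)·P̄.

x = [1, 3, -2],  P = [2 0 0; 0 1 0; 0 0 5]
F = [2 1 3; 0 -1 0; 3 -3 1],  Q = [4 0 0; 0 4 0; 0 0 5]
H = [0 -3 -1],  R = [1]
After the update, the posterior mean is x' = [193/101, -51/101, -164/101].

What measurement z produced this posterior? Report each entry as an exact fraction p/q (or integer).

x̄ = F·x = [-1, -3, -8]
P̄ = F·P·Fᵀ + Q = [58 -1 24; -1 5 3; 24 3 37]
S = H·P̄·Hᵀ + R = [101]
K = P̄·Hᵀ·S⁻¹ = [-21/101; -18/101; -46/101]
x' − x̄ = [294/101, 252/101, 644/101] = K·y
y = (KᵀK)⁻¹·Kᵀ·(x' − x̄) = [-14]
z = y + H·x̄ = [-14] + [17] = [3]

z = [3]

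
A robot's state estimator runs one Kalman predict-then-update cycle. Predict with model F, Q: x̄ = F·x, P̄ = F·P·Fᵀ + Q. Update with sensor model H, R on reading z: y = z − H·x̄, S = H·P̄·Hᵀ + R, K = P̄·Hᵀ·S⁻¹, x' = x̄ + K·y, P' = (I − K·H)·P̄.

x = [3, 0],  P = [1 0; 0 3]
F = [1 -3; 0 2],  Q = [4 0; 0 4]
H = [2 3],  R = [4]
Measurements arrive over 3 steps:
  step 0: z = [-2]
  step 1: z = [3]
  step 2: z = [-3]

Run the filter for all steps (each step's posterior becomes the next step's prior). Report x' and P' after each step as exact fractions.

step 0: x̄ = F·x = [3, 0]
step 0: P̄ = F·P·Fᵀ + Q = [32 -18; -18 16]
step 0: y = z − H·x̄ = [-8]
step 0: S = H·P̄·Hᵀ + R = [60]
step 0: K = P̄·Hᵀ·S⁻¹ = [1/6; 1/5]
step 0: x' = x̄ + K·y = [5/3, -8/5]
step 0: P' = (I − K·H)·P̄ = [91/3 -20; -20 68/5]
step 1: x̄ = F·x = [97/15, -16/5]
step 1: P̄ = F·P·Fᵀ + Q = [4151/15 -608/5; -608/5 292/5]
step 1: y = z − H·x̄ = [-1/3]
step 1: S = H·P̄·Hᵀ + R = [532/3]
step 1: K = P̄·Hᵀ·S⁻¹ = [283/266; -51/133]
step 1: x' = x̄ + K·y = [8129/1330, -2043/665]
step 1: P' = (I − K·H)·P̄ = [50546/665 -32754/665; -32754/665 21496/665]
step 2: x̄ = F·x = [1073/70, -4086/665]
step 2: P̄ = F·P·Fᵀ + Q = [23326/35 -10236/35; -10236/35 88644/665]
step 2: y = z − H·x̄ = [-10124/665]
step 2: S = H·P̄·Hᵀ + R = [239424/665]
step 2: K = P̄·Hᵀ·S⁻¹ = [37867/29928; -10253/19952]
step 2: x' = x̄ + K·y = [-14717/3741, 8375/4988]
step 2: P' = (I − K·H)·P̄ = [336961/3741 -145553/2494; -145553/2494 190653/4988]

step 0: x' = [5/3, -8/5], P' = [91/3 -20; -20 68/5]
step 1: x' = [8129/1330, -2043/665], P' = [50546/665 -32754/665; -32754/665 21496/665]
step 2: x' = [-14717/3741, 8375/4988], P' = [336961/3741 -145553/2494; -145553/2494 190653/4988]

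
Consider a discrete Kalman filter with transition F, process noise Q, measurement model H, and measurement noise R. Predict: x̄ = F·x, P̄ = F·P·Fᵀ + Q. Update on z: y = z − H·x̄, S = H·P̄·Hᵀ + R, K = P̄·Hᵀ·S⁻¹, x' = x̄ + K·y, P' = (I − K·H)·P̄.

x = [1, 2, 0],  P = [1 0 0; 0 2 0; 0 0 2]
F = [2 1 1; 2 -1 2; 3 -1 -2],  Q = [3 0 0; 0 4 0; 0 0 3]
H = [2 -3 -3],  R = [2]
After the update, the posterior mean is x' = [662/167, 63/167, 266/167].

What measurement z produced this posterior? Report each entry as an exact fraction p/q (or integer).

z = [2]

x̄ = F·x = [4, 0, 1]
P̄ = F·P·Fᵀ + Q = [11 6 0; 6 18 0; 0 0 22]
S = H·P̄·Hᵀ + R = [334]
K = P̄·Hᵀ·S⁻¹ = [2/167; -21/167; -33/167]
x' − x̄ = [-6/167, 63/167, 99/167] = K·y
y = (KᵀK)⁻¹·Kᵀ·(x' − x̄) = [-3]
z = y + H·x̄ = [-3] + [5] = [2]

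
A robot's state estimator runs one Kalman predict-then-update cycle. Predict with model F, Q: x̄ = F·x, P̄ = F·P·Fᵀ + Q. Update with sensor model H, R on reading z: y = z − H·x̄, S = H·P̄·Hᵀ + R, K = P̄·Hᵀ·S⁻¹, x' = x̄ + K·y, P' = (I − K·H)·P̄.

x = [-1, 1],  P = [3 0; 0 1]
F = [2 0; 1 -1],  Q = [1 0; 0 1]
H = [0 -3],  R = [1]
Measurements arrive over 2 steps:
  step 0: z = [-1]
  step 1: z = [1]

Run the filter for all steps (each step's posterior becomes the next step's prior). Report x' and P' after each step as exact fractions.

step 0: x' = [17/23, 13/46], P' = [137/23 3/23; 3/23 5/46]
step 1: x' = [422/2863, -918/2863], P' = [14867/2863 536/2863; 536/2863 313/2863]

step 0: x̄ = F·x = [-2, -2]
step 0: P̄ = F·P·Fᵀ + Q = [13 6; 6 5]
step 0: y = z − H·x̄ = [-7]
step 0: S = H·P̄·Hᵀ + R = [46]
step 0: K = P̄·Hᵀ·S⁻¹ = [-9/23; -15/46]
step 0: x' = x̄ + K·y = [17/23, 13/46]
step 0: P' = (I − K·H)·P̄ = [137/23 3/23; 3/23 5/46]
step 1: x̄ = F·x = [34/23, 21/46]
step 1: P̄ = F·P·Fᵀ + Q = [571/23 268/23; 268/23 313/46]
step 1: y = z − H·x̄ = [109/46]
step 1: S = H·P̄·Hᵀ + R = [2863/46]
step 1: K = P̄·Hᵀ·S⁻¹ = [-1608/2863; -939/2863]
step 1: x' = x̄ + K·y = [422/2863, -918/2863]
step 1: P' = (I − K·H)·P̄ = [14867/2863 536/2863; 536/2863 313/2863]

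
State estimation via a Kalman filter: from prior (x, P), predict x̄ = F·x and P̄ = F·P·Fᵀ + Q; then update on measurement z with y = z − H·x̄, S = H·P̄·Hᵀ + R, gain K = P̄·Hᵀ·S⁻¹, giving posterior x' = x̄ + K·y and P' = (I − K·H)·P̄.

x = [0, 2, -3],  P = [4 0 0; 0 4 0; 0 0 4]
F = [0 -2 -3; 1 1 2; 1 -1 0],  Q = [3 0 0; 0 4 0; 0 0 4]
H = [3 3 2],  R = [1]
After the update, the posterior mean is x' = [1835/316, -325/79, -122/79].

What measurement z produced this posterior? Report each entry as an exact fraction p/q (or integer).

x̄ = F·x = [5, -4, -2]
P̄ = F·P·Fᵀ + Q = [55 -32 8; -32 28 0; 8 0 12]
S = H·P̄·Hᵀ + R = [316]
K = P̄·Hᵀ·S⁻¹ = [85/316; -3/79; 12/79]
x' − x̄ = [255/316, -9/79, 36/79] = K·y
y = (KᵀK)⁻¹·Kᵀ·(x' − x̄) = [3]
z = y + H·x̄ = [3] + [-1] = [2]

z = [2]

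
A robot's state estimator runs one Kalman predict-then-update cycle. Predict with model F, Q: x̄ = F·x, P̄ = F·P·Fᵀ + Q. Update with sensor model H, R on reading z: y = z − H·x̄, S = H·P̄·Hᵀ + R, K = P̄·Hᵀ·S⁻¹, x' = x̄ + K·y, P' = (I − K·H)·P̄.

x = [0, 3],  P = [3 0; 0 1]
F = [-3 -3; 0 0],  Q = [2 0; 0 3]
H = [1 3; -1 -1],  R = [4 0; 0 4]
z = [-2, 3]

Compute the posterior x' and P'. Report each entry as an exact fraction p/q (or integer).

x̄ = F·x = [-9, 0]
P̄ = F·P·Fᵀ + Q = [38 0; 0 3]
y = z − H·x̄ = [7, -6]
S = H·P̄·Hᵀ + R = [69 -47; -47 45]
K = P̄·Hᵀ·S⁻¹ = [-19/224 -209/224; 33/112 27/112]
x' = x̄ + K·y = [-895/224, 69/112]
P' = (I − K·H)·P̄ = [323/56 -57/28; -57/28 15/14]

x' = [-895/224, 69/112]
P' = [323/56 -57/28; -57/28 15/14]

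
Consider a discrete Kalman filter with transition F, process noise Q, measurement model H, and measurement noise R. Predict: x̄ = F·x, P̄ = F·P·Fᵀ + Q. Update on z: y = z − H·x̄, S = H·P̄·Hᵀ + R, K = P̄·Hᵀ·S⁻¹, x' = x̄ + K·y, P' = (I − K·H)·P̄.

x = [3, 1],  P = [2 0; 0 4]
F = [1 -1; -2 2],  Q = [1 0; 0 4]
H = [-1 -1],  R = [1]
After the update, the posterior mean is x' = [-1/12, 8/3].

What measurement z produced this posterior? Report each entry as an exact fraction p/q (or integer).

z = [-3]

x̄ = F·x = [2, -4]
P̄ = F·P·Fᵀ + Q = [7 -12; -12 28]
S = H·P̄·Hᵀ + R = [12]
K = P̄·Hᵀ·S⁻¹ = [5/12; -4/3]
x' − x̄ = [-25/12, 20/3] = K·y
y = (KᵀK)⁻¹·Kᵀ·(x' − x̄) = [-5]
z = y + H·x̄ = [-5] + [2] = [-3]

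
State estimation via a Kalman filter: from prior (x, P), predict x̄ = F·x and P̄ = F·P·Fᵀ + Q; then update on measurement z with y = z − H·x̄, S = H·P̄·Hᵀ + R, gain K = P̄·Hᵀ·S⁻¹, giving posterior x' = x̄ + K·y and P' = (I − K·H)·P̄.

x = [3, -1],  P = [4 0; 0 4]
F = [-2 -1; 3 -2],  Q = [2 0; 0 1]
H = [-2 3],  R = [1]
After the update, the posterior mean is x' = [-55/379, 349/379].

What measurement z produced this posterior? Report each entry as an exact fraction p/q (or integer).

z = [3]

x̄ = F·x = [-5, 11]
P̄ = F·P·Fᵀ + Q = [22 -16; -16 53]
S = H·P̄·Hᵀ + R = [758]
K = P̄·Hᵀ·S⁻¹ = [-46/379; 191/758]
x' − x̄ = [1840/379, -3820/379] = K·y
y = (KᵀK)⁻¹·Kᵀ·(x' − x̄) = [-40]
z = y + H·x̄ = [-40] + [43] = [3]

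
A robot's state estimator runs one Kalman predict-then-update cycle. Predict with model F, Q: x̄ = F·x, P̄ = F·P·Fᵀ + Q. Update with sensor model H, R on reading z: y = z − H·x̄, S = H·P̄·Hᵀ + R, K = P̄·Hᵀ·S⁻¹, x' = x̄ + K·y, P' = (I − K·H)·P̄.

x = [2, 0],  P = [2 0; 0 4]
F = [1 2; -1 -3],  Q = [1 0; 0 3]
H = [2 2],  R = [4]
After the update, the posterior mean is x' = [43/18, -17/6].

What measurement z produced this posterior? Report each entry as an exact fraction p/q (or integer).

z = [-1]

x̄ = F·x = [2, -2]
P̄ = F·P·Fᵀ + Q = [19 -26; -26 41]
S = H·P̄·Hᵀ + R = [36]
K = P̄·Hᵀ·S⁻¹ = [-7/18; 5/6]
x' − x̄ = [7/18, -5/6] = K·y
y = (KᵀK)⁻¹·Kᵀ·(x' − x̄) = [-1]
z = y + H·x̄ = [-1] + [0] = [-1]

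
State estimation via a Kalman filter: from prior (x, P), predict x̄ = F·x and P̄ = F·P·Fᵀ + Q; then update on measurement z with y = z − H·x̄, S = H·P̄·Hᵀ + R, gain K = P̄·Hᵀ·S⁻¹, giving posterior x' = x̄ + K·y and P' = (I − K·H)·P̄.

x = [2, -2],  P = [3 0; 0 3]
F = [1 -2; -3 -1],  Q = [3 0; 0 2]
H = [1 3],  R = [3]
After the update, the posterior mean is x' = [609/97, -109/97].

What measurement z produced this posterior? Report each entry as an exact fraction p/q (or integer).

x̄ = F·x = [6, -4]
P̄ = F·P·Fᵀ + Q = [18 -3; -3 32]
S = H·P̄·Hᵀ + R = [291]
K = P̄·Hᵀ·S⁻¹ = [3/97; 31/97]
x' − x̄ = [27/97, 279/97] = K·y
y = (KᵀK)⁻¹·Kᵀ·(x' − x̄) = [9]
z = y + H·x̄ = [9] + [-6] = [3]

z = [3]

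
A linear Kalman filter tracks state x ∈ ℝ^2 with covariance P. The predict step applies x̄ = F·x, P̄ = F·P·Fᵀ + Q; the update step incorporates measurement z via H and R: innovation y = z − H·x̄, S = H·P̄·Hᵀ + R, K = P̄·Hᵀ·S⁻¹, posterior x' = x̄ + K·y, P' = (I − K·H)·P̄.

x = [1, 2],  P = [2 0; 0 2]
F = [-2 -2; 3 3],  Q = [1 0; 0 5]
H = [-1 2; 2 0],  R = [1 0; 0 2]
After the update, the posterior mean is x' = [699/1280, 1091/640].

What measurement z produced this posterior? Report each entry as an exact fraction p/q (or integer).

x̄ = F·x = [-6, 9]
P̄ = F·P·Fᵀ + Q = [17 -24; -24 41]
S = H·P̄·Hᵀ + R = [278 -130; -130 70]
K = P̄·Hᵀ·S⁻¹ = [-13/256 501/1280; 59/128 109/640]
x' − x̄ = [8379/1280, -4669/640] = K·y
y = (KᵀK)⁻¹·Kᵀ·(x' − x̄) = [-21, 14]
z = y + H·x̄ = [-21, 14] + [24, -12] = [3, 2]

z = [3, 2]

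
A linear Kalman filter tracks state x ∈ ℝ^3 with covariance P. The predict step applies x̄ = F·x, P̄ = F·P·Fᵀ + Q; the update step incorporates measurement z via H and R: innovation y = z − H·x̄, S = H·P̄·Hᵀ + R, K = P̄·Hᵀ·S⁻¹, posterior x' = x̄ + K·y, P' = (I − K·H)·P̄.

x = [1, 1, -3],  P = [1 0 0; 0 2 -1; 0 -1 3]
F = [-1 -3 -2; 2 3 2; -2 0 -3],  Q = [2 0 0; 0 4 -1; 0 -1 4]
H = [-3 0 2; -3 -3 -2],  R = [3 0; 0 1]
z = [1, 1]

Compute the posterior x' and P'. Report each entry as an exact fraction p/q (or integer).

x' = [-5463/31391, -9241/31391, 7996/31391]
P' = [155453/31391 -300534/31391 221085/31391; -300534/31391 594054/31391 -442032/31391; 221085/31391 -442032/31391 336651/31391]

x̄ = F·x = [2, -1, 7]
P̄ = F·P·Fᵀ + Q = [21 -20 11; -20 26 -14; 11 -14 35]
y = z − H·x̄ = [-7, 18]
S = H·P̄·Hᵀ + R = [200 -47; -47 168]
K = P̄·Hᵀ·S⁻¹ = [-8063/31391 -6927/31391; 5846/31391 3504/31391; 3349/31391 -10461/31391]
x' = x̄ + K·y = [-5463/31391, -9241/31391, 7996/31391]
P' = (I − K·H)·P̄ = [155453/31391 -300534/31391 221085/31391; -300534/31391 594054/31391 -442032/31391; 221085/31391 -442032/31391 336651/31391]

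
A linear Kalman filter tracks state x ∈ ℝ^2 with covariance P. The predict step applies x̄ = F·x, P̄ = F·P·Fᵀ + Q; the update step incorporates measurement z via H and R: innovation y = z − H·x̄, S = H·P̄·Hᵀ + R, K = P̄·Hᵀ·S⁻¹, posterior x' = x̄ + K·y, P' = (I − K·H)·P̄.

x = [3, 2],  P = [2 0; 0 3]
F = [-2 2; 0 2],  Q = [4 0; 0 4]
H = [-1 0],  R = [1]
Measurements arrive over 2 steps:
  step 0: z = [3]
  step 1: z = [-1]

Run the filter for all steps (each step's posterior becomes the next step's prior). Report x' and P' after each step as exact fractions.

step 0: x̄ = F·x = [-2, 4]
step 0: P̄ = F·P·Fᵀ + Q = [24 12; 12 16]
step 0: y = z − H·x̄ = [1]
step 0: S = H·P̄·Hᵀ + R = [25]
step 0: K = P̄·Hᵀ·S⁻¹ = [-24/25; -12/25]
step 0: x' = x̄ + K·y = [-74/25, 88/25]
step 0: P' = (I − K·H)·P̄ = [24/25 12/25; 12/25 256/25]
step 1: x̄ = F·x = [324/25, 176/25]
step 1: P̄ = F·P·Fᵀ + Q = [1124/25 976/25; 976/25 1124/25]
step 1: y = z − H·x̄ = [299/25]
step 1: S = H·P̄·Hᵀ + R = [1149/25]
step 1: K = P̄·Hᵀ·S⁻¹ = [-1124/1149; -976/1149]
step 1: x' = x̄ + K·y = [1448/1149, -3584/1149]
step 1: P' = (I − K·H)·P̄ = [1124/1149 976/1149; 976/1149 13556/1149]

step 0: x' = [-74/25, 88/25], P' = [24/25 12/25; 12/25 256/25]
step 1: x' = [1448/1149, -3584/1149], P' = [1124/1149 976/1149; 976/1149 13556/1149]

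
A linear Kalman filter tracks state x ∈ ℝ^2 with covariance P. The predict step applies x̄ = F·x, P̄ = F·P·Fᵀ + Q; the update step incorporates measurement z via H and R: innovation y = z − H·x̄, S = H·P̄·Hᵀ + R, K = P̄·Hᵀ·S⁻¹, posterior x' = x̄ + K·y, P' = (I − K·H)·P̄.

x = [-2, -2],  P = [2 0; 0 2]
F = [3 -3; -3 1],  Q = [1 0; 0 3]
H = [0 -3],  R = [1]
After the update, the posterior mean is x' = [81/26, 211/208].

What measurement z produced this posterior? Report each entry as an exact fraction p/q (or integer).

z = [-3]

x̄ = F·x = [0, 4]
P̄ = F·P·Fᵀ + Q = [37 -24; -24 23]
S = H·P̄·Hᵀ + R = [208]
K = P̄·Hᵀ·S⁻¹ = [9/26; -69/208]
x' − x̄ = [81/26, -621/208] = K·y
y = (KᵀK)⁻¹·Kᵀ·(x' − x̄) = [9]
z = y + H·x̄ = [9] + [-12] = [-3]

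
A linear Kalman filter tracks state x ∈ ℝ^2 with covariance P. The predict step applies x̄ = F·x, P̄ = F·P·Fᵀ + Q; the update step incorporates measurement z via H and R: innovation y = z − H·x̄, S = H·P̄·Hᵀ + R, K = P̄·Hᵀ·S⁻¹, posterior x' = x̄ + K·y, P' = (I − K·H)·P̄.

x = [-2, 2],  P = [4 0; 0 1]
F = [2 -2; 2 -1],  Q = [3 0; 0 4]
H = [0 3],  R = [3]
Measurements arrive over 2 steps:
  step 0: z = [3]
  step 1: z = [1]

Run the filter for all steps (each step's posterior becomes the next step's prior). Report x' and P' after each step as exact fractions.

step 0: x̄ = F·x = [-8, -6]
step 0: P̄ = F·P·Fᵀ + Q = [23 18; 18 21]
step 0: y = z − H·x̄ = [21]
step 0: S = H·P̄·Hᵀ + R = [192]
step 0: K = P̄·Hᵀ·S⁻¹ = [9/32; 21/64]
step 0: x' = x̄ + K·y = [-67/32, 57/64]
step 0: P' = (I − K·H)·P̄ = [125/16 9/32; 9/32 21/64]
step 1: x̄ = F·x = [-191/32, -325/64]
step 1: P̄ = F·P·Fᵀ + Q = [533/16 967/32; 967/32 2205/64]
step 1: y = z − H·x̄ = [1039/64]
step 1: S = H·P̄·Hᵀ + R = [20037/64]
step 1: K = P̄·Hᵀ·S⁻¹ = [1934/6679; 2205/6679]
step 1: x' = x̄ + K·y = [-8468/6679, 1880/6679]
step 1: P' = (I − K·H)·P̄ = [47165/6679 1934/6679; 1934/6679 2205/6679]

step 0: x' = [-67/32, 57/64], P' = [125/16 9/32; 9/32 21/64]
step 1: x' = [-8468/6679, 1880/6679], P' = [47165/6679 1934/6679; 1934/6679 2205/6679]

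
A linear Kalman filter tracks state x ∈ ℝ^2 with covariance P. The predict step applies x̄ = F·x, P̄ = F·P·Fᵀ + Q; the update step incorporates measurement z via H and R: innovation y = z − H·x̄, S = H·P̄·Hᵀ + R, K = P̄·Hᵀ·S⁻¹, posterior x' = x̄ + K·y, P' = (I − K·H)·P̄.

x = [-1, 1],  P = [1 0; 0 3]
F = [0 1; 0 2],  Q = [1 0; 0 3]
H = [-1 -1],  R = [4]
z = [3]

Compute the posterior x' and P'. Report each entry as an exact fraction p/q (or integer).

x' = [-5/7, -8/5]
P' = [8/7 0; 0 12/5]

x̄ = F·x = [1, 2]
P̄ = F·P·Fᵀ + Q = [4 6; 6 15]
y = z − H·x̄ = [6]
S = H·P̄·Hᵀ + R = [35]
K = P̄·Hᵀ·S⁻¹ = [-2/7; -3/5]
x' = x̄ + K·y = [-5/7, -8/5]
P' = (I − K·H)·P̄ = [8/7 0; 0 12/5]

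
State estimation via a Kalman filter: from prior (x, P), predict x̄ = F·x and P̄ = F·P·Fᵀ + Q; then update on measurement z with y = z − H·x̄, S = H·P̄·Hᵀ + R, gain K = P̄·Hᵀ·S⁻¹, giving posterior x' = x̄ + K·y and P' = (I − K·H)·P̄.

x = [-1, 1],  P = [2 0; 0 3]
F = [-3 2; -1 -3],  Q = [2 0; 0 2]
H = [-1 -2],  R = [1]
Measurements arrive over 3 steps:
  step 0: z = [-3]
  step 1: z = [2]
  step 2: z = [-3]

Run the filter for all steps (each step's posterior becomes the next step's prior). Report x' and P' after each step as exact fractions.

step 0: x̄ = F·x = [5, -2]
step 0: P̄ = F·P·Fᵀ + Q = [32 -12; -12 31]
step 0: y = z − H·x̄ = [-2]
step 0: S = H·P̄·Hᵀ + R = [109]
step 0: K = P̄·Hᵀ·S⁻¹ = [-8/109; -50/109]
step 0: x' = x̄ + K·y = [561/109, -118/109]
step 0: P' = (I − K·H)·P̄ = [3424/109 -1708/109; -1708/109 879/109]
step 1: x̄ = F·x = [-1919/109, -207/109]
step 1: P̄ = F·P·Fᵀ + Q = [55046/109 -6958/109; -6958/109 1305/109]
step 1: y = z − H·x̄ = [-2115/109]
step 1: S = H·P̄·Hᵀ + R = [32543/109]
step 1: K = P̄·Hᵀ·S⁻¹ = [-41130/32543; 4348/32543]
step 1: x' = x̄ + K·y = [225137/32543, -146169/32543]
step 1: P' = (I − K·H)·P̄ = [914542/32543 -436706/32543; -436706/32543 216179/32543]
step 2: x̄ = F·x = [-967749/32543, 213370/32543]
step 2: P̄ = F·P·Fᵀ + Q = [14401152/32543 -1610390/32543; -1610390/32543 305003/32543]
step 2: y = z − H·x̄ = [-91234/4649]
step 2: S = H·P̄·Hᵀ + R = [1316021/4649]
step 2: K = P̄·Hᵀ·S⁻¹ = [-1597196/1316021; 20416/188003]
step 2: x' = x̄ + K·y = [-7791167/1316021, 5823998/1316021]
step 2: P' = (I − K·H)·P̄ = [33646960/1316021 -16024882/1316021; -16024882/1316021 7940985/1316021]

step 0: x' = [561/109, -118/109], P' = [3424/109 -1708/109; -1708/109 879/109]
step 1: x' = [225137/32543, -146169/32543], P' = [914542/32543 -436706/32543; -436706/32543 216179/32543]
step 2: x' = [-7791167/1316021, 5823998/1316021], P' = [33646960/1316021 -16024882/1316021; -16024882/1316021 7940985/1316021]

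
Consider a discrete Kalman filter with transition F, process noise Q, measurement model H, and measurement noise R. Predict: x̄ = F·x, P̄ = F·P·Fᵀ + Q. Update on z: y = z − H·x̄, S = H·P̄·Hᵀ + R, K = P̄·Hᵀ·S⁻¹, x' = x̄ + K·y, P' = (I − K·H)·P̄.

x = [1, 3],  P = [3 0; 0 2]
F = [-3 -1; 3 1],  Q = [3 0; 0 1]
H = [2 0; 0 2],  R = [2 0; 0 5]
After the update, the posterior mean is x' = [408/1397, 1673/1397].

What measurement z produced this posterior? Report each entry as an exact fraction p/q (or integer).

x̄ = F·x = [-6, 6]
P̄ = F·P·Fᵀ + Q = [32 -29; -29 30]
S = H·P̄·Hᵀ + R = [130 -116; -116 125]
K = P̄·Hᵀ·S⁻¹ = [636/1397 -58/1397; -145/1397 536/1397]
x' − x̄ = [8790/1397, -6709/1397] = K·y
y = (KᵀK)⁻¹·Kᵀ·(x' − x̄) = [13, -9]
z = y + H·x̄ = [13, -9] + [-12, 12] = [1, 3]

z = [1, 3]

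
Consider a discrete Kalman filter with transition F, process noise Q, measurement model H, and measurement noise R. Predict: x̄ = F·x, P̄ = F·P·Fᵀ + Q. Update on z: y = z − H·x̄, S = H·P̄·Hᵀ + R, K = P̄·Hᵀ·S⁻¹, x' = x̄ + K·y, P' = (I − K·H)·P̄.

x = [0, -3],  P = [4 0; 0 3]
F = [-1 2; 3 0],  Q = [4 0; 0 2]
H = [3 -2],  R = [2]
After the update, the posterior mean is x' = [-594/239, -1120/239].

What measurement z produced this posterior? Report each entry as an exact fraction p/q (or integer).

z = [2]

x̄ = F·x = [-6, 0]
P̄ = F·P·Fᵀ + Q = [20 -12; -12 38]
S = H·P̄·Hᵀ + R = [478]
K = P̄·Hᵀ·S⁻¹ = [42/239; -56/239]
x' − x̄ = [840/239, -1120/239] = K·y
y = (KᵀK)⁻¹·Kᵀ·(x' − x̄) = [20]
z = y + H·x̄ = [20] + [-18] = [2]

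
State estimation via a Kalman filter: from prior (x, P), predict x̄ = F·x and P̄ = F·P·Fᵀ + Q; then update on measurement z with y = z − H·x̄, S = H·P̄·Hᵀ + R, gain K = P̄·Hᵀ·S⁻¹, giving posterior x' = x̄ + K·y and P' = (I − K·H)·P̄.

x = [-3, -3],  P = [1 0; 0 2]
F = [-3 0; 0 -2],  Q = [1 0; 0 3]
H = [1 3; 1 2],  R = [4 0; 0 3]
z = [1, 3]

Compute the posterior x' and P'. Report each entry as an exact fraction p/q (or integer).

x̄ = F·x = [9, 6]
P̄ = F·P·Fᵀ + Q = [10 0; 0 11]
y = z − H·x̄ = [-26, -18]
S = H·P̄·Hᵀ + R = [113 76; 76 57]
K = P̄·Hᵀ·S⁻¹ = [-2/7 74/133; 11/35 -22/665]
x' = x̄ + K·y = [853/133, -1048/665]
P' = (I − K·H)·P̄ = [970/133 -374/133; -374/133 902/665]

x' = [853/133, -1048/665]
P' = [970/133 -374/133; -374/133 902/665]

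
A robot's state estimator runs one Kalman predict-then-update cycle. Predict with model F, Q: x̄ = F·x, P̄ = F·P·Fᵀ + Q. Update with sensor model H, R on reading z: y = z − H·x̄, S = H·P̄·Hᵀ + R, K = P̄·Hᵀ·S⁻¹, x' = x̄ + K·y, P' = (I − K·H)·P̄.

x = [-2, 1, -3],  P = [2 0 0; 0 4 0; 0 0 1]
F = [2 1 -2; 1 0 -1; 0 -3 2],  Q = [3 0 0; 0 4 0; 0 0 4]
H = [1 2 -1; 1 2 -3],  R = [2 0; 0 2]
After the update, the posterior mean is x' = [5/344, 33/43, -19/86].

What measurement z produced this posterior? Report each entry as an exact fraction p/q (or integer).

x̄ = F·x = [3, 1, -9]
P̄ = F·P·Fᵀ + Q = [19 6 -16; 6 7 -2; -16 -2 44]
S = H·P̄·Hᵀ + R = [157 283; 283 589]
K = P̄·Hᵀ·S⁻¹ = [2663/6192 -449/6192; 175/387 -67/387; 665/1548 -719/1548]
x' − x̄ = [-1027/344, -10/43, 755/86] = K·y
y = (KᵀK)⁻¹·Kᵀ·(x' − x̄) = [-12, -30]
z = y + H·x̄ = [-12, -30] + [14, 32] = [2, 2]

z = [2, 2]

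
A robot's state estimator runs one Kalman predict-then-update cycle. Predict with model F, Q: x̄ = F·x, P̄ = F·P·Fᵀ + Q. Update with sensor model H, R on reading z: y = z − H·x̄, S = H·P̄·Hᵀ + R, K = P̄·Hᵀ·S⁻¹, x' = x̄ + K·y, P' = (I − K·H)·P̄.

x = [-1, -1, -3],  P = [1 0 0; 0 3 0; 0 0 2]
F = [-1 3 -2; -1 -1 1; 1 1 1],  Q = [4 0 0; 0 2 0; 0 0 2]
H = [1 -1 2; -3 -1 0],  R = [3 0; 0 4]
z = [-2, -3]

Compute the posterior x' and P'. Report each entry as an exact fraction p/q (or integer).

x' = [2084/1247, -6017/3741, -10681/3741]
P' = [1028/1247 -1488/1247 -1114/1247; -1488/1247 13468/3741 7904/3741; -1114/1247 7904/3741 7513/3741]

x̄ = F·x = [4, -1, -5]
P̄ = F·P·Fᵀ + Q = [40 -12 4; -12 8 -2; 4 -2 8]
y = z − H·x̄ = [3, 8]
S = H·P̄·Hᵀ + R = [131 -156; -156 300]
K = P̄·Hᵀ·S⁻¹ = [96/1247 -399/1247; -236/1247 -19/3741; 420/1247 1061/7482]
x' = x̄ + K·y = [2084/1247, -6017/3741, -10681/3741]
P' = (I − K·H)·P̄ = [1028/1247 -1488/1247 -1114/1247; -1488/1247 13468/3741 7904/3741; -1114/1247 7904/3741 7513/3741]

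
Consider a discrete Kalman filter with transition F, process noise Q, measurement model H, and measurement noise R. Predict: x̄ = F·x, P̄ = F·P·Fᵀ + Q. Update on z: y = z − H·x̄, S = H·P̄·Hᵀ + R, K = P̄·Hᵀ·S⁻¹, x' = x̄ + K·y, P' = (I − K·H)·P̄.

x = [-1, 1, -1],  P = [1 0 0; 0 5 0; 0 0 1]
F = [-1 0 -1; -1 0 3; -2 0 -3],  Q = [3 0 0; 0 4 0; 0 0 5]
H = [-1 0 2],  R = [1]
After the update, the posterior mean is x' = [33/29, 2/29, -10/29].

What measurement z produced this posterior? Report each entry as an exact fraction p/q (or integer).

x̄ = F·x = [2, -2, 5]
P̄ = F·P·Fᵀ + Q = [5 -2 5; -2 14 -7; 5 -7 18]
S = H·P̄·Hᵀ + R = [58]
K = P̄·Hᵀ·S⁻¹ = [5/58; -6/29; 31/58]
x' − x̄ = [-25/29, 60/29, -155/29] = K·y
y = (KᵀK)⁻¹·Kᵀ·(x' − x̄) = [-10]
z = y + H·x̄ = [-10] + [8] = [-2]

z = [-2]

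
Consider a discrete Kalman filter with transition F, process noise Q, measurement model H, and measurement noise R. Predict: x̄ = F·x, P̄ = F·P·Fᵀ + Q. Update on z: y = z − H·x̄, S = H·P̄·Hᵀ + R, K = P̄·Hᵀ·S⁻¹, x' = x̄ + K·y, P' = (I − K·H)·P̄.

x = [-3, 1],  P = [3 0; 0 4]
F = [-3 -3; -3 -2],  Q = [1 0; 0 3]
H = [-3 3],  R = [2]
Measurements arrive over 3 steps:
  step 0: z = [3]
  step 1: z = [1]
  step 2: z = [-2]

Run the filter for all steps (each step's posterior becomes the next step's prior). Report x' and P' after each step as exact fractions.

step 0: x̄ = F·x = [6, 7]
step 0: P̄ = F·P·Fᵀ + Q = [64 51; 51 46]
step 0: y = z − H·x̄ = [0]
step 0: S = H·P̄·Hᵀ + R = [74]
step 0: K = P̄·Hᵀ·S⁻¹ = [-39/74; -15/74]
step 0: x' = x̄ + K·y = [6, 7]
step 0: P' = (I − K·H)·P̄ = [3215/74 3189/74; 3189/74 3179/74]
step 1: x̄ = F·x = [-39, -32]
step 1: P̄ = F·P·Fᵀ + Q = [57511/37 47922/37; 47922/37 80141/74]
step 1: y = z − H·x̄ = [-20]
step 1: S = H·P̄·Hᵀ + R = [31423/74]
step 1: K = P̄·Hᵀ·S⁻¹ = [-57534/31423; -47109/31423]
step 1: x' = x̄ + K·y = [-74817/31423, -63356/31423]
step 1: P' = (I − K·H)·P̄ = [4110475/31423 4072119/31423; 4072119/31423 4040713/31423]
step 2: x̄ = F·x = [59217/4489, 351163/31423]
step 2: P̄ = F·P·Fᵀ + Q = [20955751/4489 17474334/4489; 17474334/4489 102116824/31423]
step 2: y = z − H·x̄ = [127222/31423]
step 2: S = H·P̄·Hᵀ + R = [37560491/31423]
step 2: K = P̄·Hᵀ·S⁻¹ = [-73109757/37560491; -60610542/37560491]
step 2: x' = x̄ + K·y = [199483425/37560491, 174358283/37560491]
step 2: P' = (I − K·H)·P̄ = [5242068206/37560491 5193328368/37560491; 5193328368/37560491 5152921340/37560491]

step 0: x' = [6, 7], P' = [3215/74 3189/74; 3189/74 3179/74]
step 1: x' = [-74817/31423, -63356/31423], P' = [4110475/31423 4072119/31423; 4072119/31423 4040713/31423]
step 2: x' = [199483425/37560491, 174358283/37560491], P' = [5242068206/37560491 5193328368/37560491; 5193328368/37560491 5152921340/37560491]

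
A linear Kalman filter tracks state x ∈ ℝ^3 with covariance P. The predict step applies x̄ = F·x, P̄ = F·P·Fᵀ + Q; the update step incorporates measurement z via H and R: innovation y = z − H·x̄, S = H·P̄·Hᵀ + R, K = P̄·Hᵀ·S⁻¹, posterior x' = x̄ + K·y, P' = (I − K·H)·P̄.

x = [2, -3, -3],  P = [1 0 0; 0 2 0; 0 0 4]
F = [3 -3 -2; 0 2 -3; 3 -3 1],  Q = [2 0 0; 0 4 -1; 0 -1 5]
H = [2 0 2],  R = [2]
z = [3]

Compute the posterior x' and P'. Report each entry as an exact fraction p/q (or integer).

x̄ = F·x = [21, 3, 12]
P̄ = F·P·Fᵀ + Q = [45 12 19; 12 48 -25; 19 -25 36]
y = z − H·x̄ = [-63]
S = H·P̄·Hᵀ + R = [478]
K = P̄·Hᵀ·S⁻¹ = [64/239; -13/239; 55/239]
x' = x̄ + K·y = [987/239, 1536/239, -597/239]
P' = (I − K·H)·P̄ = [2563/239 4532/239 -2499/239; 4532/239 11134/239 -4545/239; -2499/239 -4545/239 2554/239]

x' = [987/239, 1536/239, -597/239]
P' = [2563/239 4532/239 -2499/239; 4532/239 11134/239 -4545/239; -2499/239 -4545/239 2554/239]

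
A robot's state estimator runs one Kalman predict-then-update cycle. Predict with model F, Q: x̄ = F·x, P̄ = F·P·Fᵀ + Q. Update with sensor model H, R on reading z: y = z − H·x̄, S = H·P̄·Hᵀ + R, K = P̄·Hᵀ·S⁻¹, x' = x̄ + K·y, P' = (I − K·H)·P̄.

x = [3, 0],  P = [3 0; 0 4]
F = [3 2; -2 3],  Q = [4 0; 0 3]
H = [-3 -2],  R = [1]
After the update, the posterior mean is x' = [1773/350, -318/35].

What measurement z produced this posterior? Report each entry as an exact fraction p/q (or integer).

x̄ = F·x = [9, -6]
P̄ = F·P·Fᵀ + Q = [47 6; 6 51]
S = H·P̄·Hᵀ + R = [700]
K = P̄·Hᵀ·S⁻¹ = [-153/700; -6/35]
x' − x̄ = [-1377/350, -108/35] = K·y
y = (KᵀK)⁻¹·Kᵀ·(x' − x̄) = [18]
z = y + H·x̄ = [18] + [-15] = [3]

z = [3]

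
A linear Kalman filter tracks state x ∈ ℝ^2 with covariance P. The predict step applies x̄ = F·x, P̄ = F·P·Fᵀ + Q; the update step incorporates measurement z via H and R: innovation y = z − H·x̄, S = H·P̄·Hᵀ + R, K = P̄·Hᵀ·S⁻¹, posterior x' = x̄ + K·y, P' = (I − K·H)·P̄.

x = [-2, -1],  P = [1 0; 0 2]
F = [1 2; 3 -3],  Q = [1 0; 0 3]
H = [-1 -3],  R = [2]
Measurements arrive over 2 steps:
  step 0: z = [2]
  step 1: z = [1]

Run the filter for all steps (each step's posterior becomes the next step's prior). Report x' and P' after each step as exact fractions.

step 0: x' = [-1099/228, 69/76], P' = [1991/228 -225/76; -225/76 93/76]
step 1: x' = [-544336/314111, 68601/314111], P' = [630937/314111 -205341/314111; -205341/314111 136491/314111]

step 0: x̄ = F·x = [-4, -3]
step 0: P̄ = F·P·Fᵀ + Q = [10 -9; -9 30]
step 0: y = z − H·x̄ = [-11]
step 0: S = H·P̄·Hᵀ + R = [228]
step 0: K = P̄·Hᵀ·S⁻¹ = [17/228; -27/76]
step 0: x' = x̄ + K·y = [-1099/228, 69/76]
step 0: P' = (I − K·H)·P̄ = [1991/228 -225/76; -225/76 93/76]
step 1: x̄ = F·x = [-685/228, -653/38]
step 1: P̄ = F·P·Fᵀ + Q = [635/228 379/38; 379/38 2772/19]
step 1: y = z − H·x̄ = [-12211/228]
step 1: S = H·P̄·Hᵀ + R = [314111/228]
step 1: K = P̄·Hᵀ·S⁻¹ = [-7457/314111; -102066/314111]
step 1: x' = x̄ + K·y = [-544336/314111, 68601/314111]
step 1: P' = (I − K·H)·P̄ = [630937/314111 -205341/314111; -205341/314111 136491/314111]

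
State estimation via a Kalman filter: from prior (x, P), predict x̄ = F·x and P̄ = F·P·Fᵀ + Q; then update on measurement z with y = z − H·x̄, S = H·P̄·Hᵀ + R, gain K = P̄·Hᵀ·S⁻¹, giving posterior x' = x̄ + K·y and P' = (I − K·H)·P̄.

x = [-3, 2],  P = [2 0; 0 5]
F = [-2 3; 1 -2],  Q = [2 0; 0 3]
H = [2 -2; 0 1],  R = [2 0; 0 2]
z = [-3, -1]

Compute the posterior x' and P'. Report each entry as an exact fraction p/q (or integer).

x̄ = F·x = [12, -7]
P̄ = F·P·Fᵀ + Q = [55 -34; -34 25]
y = z − H·x̄ = [-41, 6]
S = H·P̄·Hᵀ + R = [594 -118; -118 27]
K = P̄·Hᵀ·S⁻¹ = [397/1057 404/1057; -118/1057 463/1057]
x' = x̄ + K·y = [-167/151, 31/151]
P' = (I − K·H)·P̄ = [1205/1057 808/1057; 808/1057 926/1057]

x' = [-167/151, 31/151]
P' = [1205/1057 808/1057; 808/1057 926/1057]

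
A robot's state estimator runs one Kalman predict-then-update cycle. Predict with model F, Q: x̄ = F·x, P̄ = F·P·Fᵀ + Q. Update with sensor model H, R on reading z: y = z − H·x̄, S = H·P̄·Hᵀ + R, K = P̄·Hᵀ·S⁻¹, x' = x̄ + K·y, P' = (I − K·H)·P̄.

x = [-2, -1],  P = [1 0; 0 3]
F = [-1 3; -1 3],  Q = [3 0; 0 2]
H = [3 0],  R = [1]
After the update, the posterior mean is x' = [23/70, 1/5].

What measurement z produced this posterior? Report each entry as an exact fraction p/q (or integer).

x̄ = F·x = [-1, -1]
P̄ = F·P·Fᵀ + Q = [31 28; 28 30]
S = H·P̄·Hᵀ + R = [280]
K = P̄·Hᵀ·S⁻¹ = [93/280; 3/10]
x' − x̄ = [93/70, 6/5] = K·y
y = (KᵀK)⁻¹·Kᵀ·(x' − x̄) = [4]
z = y + H·x̄ = [4] + [-3] = [1]

z = [1]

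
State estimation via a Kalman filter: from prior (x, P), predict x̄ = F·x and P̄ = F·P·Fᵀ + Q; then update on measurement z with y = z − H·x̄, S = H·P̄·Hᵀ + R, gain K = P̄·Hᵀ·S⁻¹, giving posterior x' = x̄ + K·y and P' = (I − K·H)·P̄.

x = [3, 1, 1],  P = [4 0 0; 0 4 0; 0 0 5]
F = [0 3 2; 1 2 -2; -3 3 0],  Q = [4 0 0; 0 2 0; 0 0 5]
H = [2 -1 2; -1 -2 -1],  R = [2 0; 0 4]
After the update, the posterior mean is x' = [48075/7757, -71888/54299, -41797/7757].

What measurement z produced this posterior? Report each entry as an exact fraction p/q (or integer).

x̄ = F·x = [5, 3, -6]
P̄ = F·P·Fᵀ + Q = [60 4 36; 4 42 12; 36 12 77]
S = H·P̄·Hᵀ + R = [816 -382; -382 445]
K = P̄·Hᵀ·S⁻¹ = [1569/7757 -466/7757; -21325/108598 -21355/54299; 1532/7757 -1073/7757]
x' − x̄ = [9290/7757, -234785/54299, 4745/7757] = K·y
y = (KᵀK)⁻¹·Kᵀ·(x' − x̄) = [8, 7]
z = y + H·x̄ = [8, 7] + [-5, -5] = [3, 2]

z = [3, 2]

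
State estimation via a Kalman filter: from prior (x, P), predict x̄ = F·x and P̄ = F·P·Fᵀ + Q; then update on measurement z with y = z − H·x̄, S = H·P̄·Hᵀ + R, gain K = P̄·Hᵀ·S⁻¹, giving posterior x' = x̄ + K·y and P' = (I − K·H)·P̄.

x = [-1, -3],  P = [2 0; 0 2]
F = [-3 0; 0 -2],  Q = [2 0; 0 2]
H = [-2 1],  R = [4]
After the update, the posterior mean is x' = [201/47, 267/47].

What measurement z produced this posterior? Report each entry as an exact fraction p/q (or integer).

z = [-3]

x̄ = F·x = [3, 6]
P̄ = F·P·Fᵀ + Q = [20 0; 0 10]
S = H·P̄·Hᵀ + R = [94]
K = P̄·Hᵀ·S⁻¹ = [-20/47; 5/47]
x' − x̄ = [60/47, -15/47] = K·y
y = (KᵀK)⁻¹·Kᵀ·(x' − x̄) = [-3]
z = y + H·x̄ = [-3] + [0] = [-3]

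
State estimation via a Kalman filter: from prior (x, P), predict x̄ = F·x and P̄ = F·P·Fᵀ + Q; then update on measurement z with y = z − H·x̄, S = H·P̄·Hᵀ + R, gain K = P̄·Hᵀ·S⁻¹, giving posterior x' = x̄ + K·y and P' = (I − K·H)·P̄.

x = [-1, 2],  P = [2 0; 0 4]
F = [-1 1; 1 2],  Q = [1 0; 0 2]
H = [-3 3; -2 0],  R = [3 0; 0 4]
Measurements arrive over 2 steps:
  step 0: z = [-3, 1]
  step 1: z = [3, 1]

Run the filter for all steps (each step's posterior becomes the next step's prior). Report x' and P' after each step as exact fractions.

step 0: x̄ = F·x = [3, 3]
step 0: P̄ = F·P·Fᵀ + Q = [7 6; 6 20]
step 0: y = z − H·x̄ = [-3, 7]
step 0: S = H·P̄·Hᵀ + R = [138 6; 6 32]
step 0: K = P̄·Hᵀ·S⁻¹ = [-1/365 -319/730; 118/365 -159/365]
step 0: x' = x̄ + K·y = [-37/730, -372/365]
step 0: P' = (I − K·H)·P̄ = [319/365 318/365; 318/365 436/365]
step 1: x̄ = F·x = [-707/730, -305/146]
step 1: P̄ = F·P·Fᵀ + Q = [484/365 47/73; 47/73 813/73]
step 1: y = z − H·x̄ = [2322/365, -342/365]
step 1: S = H·P̄·Hᵀ + R = [37806/365 1494/365; 1494/365 3396/365]
step 1: K = P̄·Hᵀ·S⁻¹ = [-83/9601 -16201/57606; 3023/9601 -7976/28803]
step 1: x' = x̄ + K·y = [-14593/19202, 3331/19202]
step 1: P' = (I − K·H)·P̄ = [16201/28803 15952/28803; 15952/28803 25021/28803]

step 0: x' = [-37/730, -372/365], P' = [319/365 318/365; 318/365 436/365]
step 1: x' = [-14593/19202, 3331/19202], P' = [16201/28803 15952/28803; 15952/28803 25021/28803]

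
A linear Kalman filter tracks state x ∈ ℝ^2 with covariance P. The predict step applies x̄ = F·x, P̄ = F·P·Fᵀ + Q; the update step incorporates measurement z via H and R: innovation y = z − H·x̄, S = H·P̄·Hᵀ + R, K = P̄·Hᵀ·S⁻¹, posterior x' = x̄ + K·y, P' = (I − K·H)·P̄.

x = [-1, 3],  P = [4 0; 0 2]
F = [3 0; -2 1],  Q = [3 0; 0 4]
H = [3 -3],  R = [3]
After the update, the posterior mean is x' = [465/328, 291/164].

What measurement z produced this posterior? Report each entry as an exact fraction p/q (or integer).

x̄ = F·x = [-3, 5]
P̄ = F·P·Fᵀ + Q = [39 -24; -24 22]
S = H·P̄·Hᵀ + R = [984]
K = P̄·Hᵀ·S⁻¹ = [63/328; -23/164]
x' − x̄ = [1449/328, -529/164] = K·y
y = (KᵀK)⁻¹·Kᵀ·(x' − x̄) = [23]
z = y + H·x̄ = [23] + [-24] = [-1]

z = [-1]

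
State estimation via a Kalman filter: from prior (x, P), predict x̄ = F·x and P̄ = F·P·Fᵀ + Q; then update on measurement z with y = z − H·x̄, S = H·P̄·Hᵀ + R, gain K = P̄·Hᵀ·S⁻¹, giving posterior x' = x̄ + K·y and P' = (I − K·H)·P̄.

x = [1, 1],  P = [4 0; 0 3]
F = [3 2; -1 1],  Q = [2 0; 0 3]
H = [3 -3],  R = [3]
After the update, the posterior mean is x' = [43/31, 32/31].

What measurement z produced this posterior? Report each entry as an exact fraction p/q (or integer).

z = [1]

x̄ = F·x = [5, 0]
P̄ = F·P·Fᵀ + Q = [50 -6; -6 10]
S = H·P̄·Hᵀ + R = [651]
K = P̄·Hᵀ·S⁻¹ = [8/31; -16/217]
x' − x̄ = [-112/31, 32/31] = K·y
y = (KᵀK)⁻¹·Kᵀ·(x' − x̄) = [-14]
z = y + H·x̄ = [-14] + [15] = [1]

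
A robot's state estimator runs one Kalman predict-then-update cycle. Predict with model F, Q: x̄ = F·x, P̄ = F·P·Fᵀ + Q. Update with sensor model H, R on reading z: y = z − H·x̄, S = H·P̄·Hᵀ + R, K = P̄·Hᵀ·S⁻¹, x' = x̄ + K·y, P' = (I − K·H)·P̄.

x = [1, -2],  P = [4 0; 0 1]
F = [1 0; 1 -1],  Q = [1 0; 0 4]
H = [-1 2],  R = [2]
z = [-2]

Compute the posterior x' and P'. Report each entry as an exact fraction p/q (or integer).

x̄ = F·x = [1, 3]
P̄ = F·P·Fᵀ + Q = [5 4; 4 9]
y = z − H·x̄ = [-7]
S = H·P̄·Hᵀ + R = [27]
K = P̄·Hᵀ·S⁻¹ = [1/9; 14/27]
x' = x̄ + K·y = [2/9, -17/27]
P' = (I − K·H)·P̄ = [14/3 22/9; 22/9 47/27]

x' = [2/9, -17/27]
P' = [14/3 22/9; 22/9 47/27]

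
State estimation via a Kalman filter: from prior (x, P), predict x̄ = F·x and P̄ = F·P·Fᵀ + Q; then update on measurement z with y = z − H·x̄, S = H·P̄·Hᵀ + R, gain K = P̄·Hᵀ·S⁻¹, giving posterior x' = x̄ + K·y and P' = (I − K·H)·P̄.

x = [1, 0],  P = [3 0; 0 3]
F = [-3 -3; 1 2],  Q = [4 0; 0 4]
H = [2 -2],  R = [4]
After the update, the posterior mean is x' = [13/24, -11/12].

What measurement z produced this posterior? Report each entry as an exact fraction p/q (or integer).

x̄ = F·x = [-3, 1]
P̄ = F·P·Fᵀ + Q = [58 -27; -27 19]
S = H·P̄·Hᵀ + R = [528]
K = P̄·Hᵀ·S⁻¹ = [85/264; -23/132]
x' − x̄ = [85/24, -23/12] = K·y
y = (KᵀK)⁻¹·Kᵀ·(x' − x̄) = [11]
z = y + H·x̄ = [11] + [-8] = [3]

z = [3]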